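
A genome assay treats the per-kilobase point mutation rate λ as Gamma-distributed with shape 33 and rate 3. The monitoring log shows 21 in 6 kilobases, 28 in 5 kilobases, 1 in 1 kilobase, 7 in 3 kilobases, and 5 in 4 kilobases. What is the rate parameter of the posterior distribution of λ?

22

Total count: 21 + 28 + 1 + 7 + 5 = 62.
Total exposure: 6 + 5 + 1 + 3 + 4 = 19 kilobases.
Gamma(α, β) with Poisson data over total exposure Σt gives posterior Gamma(α+Σx, β+Σt) = Gamma(95, 22).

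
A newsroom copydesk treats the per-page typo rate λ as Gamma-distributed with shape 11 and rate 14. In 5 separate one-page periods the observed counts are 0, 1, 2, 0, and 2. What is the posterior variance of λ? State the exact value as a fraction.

Total count: 0 + 1 + 2 + 0 + 2 = 5.
Total exposure: 5 pages.
Conjugate update: add total count to the shape and total exposure to the rate, giving Gamma(16, 19).
Posterior variance = α'/β'² = 16/361.

16/361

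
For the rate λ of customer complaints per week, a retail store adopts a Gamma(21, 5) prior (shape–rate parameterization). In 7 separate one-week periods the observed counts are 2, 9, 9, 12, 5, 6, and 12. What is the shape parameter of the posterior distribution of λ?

Total count: 2 + 9 + 9 + 12 + 5 + 6 + 12 = 55.
Total exposure: 7 weeks.
Conjugate update: add total count to the shape and total exposure to the rate, giving Gamma(76, 12).

76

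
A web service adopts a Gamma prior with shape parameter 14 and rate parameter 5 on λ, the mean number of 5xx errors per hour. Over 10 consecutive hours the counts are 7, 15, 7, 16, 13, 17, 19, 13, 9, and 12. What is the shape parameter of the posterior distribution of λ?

142

Total count: 7 + 15 + 7 + 16 + 13 + 17 + 19 + 13 + 9 + 12 = 128.
Total exposure: 10 hours.
The Gamma prior is conjugate for the Poisson rate, so λ | data ~ Gamma(14+128, 5+10) = Gamma(142, 15).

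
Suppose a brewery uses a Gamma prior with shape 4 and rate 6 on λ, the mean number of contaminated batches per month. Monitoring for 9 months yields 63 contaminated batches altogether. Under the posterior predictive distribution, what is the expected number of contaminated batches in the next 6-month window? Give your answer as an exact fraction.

Total count 63 over total exposure 9 months.
By Gamma–Poisson conjugacy, the posterior is Gamma(α + Σx, β + Σt) = Gamma(4 + 63, 6 + 9) = Gamma(67, 15).
Predictive mean over a 6-month window = T·E[λ|data] = 6·67/15 = 134/5.

134/5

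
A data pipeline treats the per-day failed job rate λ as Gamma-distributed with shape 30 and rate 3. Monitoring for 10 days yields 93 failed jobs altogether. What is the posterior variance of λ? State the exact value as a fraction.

123/169

Total count 93 over total exposure 10 days.
Conjugate update: add total count to the shape and total exposure to the rate, giving Gamma(123, 13).
Posterior variance = α'/β'² = 123/169.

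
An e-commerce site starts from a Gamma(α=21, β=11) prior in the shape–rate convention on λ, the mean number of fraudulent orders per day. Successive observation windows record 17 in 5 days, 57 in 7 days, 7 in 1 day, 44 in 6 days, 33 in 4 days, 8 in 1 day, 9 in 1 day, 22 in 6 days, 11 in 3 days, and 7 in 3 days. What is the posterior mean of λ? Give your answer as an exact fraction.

Total count: 17 + 57 + 7 + 44 + 33 + 8 + 9 + 22 + 11 + 7 = 215.
Total exposure: 5 + 7 + 1 + 6 + 4 + 1 + 1 + 6 + 3 + 3 = 37 days.
The Gamma prior is conjugate for the Poisson rate, so λ | data ~ Gamma(21+215, 11+37) = Gamma(236, 48).
Posterior mean = α'/β' = 236/48 = 59/12.

59/12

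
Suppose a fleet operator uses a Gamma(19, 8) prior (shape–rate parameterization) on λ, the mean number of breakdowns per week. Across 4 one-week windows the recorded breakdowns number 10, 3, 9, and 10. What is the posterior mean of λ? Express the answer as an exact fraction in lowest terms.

Total count: 10 + 3 + 9 + 10 = 32.
Total exposure: 4 weeks.
Posterior: α' = 19 + 32 = 51, β' = 8 + 4 = 12.
Posterior mean = α'/β' = 51/12 = 17/4.

17/4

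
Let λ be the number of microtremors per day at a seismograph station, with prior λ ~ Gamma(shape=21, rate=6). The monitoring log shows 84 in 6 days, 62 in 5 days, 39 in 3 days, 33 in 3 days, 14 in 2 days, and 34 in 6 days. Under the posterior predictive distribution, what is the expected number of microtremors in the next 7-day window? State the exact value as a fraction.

2009/31

Total count: 84 + 62 + 39 + 33 + 14 + 34 = 266.
Total exposure: 6 + 5 + 3 + 3 + 2 + 6 = 25 days.
Gamma(α, β) with Poisson data over total exposure Σt gives posterior Gamma(α+Σx, β+Σt) = Gamma(287, 31).
Predictive mean over a 7-day window = T·E[λ|data] = 7·287/31 = 2009/31.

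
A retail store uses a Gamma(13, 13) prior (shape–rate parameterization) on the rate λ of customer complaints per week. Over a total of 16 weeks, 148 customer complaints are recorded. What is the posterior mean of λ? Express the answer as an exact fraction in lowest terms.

Total count 148 over total exposure 16 weeks.
Gamma(α, β) with Poisson data over total exposure Σt gives posterior Gamma(α+Σx, β+Σt) = Gamma(161, 29).
Posterior mean = α'/β' = 161/29.

161/29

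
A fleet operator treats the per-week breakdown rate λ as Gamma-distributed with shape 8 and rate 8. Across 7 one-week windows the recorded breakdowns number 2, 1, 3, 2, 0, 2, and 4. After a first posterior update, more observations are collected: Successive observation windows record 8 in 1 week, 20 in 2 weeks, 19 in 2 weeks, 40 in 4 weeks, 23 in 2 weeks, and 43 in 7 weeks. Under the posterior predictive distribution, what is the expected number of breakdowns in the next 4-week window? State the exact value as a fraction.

700/33

Total count: 2 + 1 + 3 + 2 + 0 + 2 + 4 = 14.
Total exposure: 7 weeks.
After the first batch: Gamma(8 + 14, 8 + 7) = Gamma(22, 15).
Total count: 8 + 20 + 19 + 40 + 23 + 43 = 153.
Total exposure: 1 + 2 + 2 + 4 + 2 + 7 = 18 weeks.
After the second batch: Gamma(22 + 153, 15 + 18) = Gamma(175, 33).
Predictive mean over a 4-week window = T·E[λ|data] = 4·175/33 = 700/33.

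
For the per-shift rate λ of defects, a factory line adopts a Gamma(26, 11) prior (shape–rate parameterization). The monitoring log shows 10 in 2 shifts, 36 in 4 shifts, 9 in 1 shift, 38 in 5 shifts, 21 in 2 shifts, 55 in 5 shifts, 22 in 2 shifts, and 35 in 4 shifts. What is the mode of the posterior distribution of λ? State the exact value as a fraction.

251/36

Total count: 10 + 36 + 9 + 38 + 21 + 55 + 22 + 35 = 226.
Total exposure: 2 + 4 + 1 + 5 + 2 + 5 + 2 + 4 = 25 shifts.
The Gamma prior is conjugate for the Poisson rate, so λ | data ~ Gamma(26+226, 11+25) = Gamma(252, 36).
Posterior mode = (α'−1)/β' = 251/36.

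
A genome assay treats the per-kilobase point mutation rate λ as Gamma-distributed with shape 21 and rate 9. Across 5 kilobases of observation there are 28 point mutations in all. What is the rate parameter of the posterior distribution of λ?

14

Total count 28 over total exposure 5 kilobases.
Posterior: α' = 21 + 28 = 49, β' = 9 + 5 = 14.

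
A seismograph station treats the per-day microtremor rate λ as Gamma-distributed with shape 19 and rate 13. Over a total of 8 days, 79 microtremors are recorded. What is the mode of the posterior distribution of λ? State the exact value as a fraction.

97/21

Total count 79 over total exposure 8 days.
The Gamma prior is conjugate for the Poisson rate, so λ | data ~ Gamma(19+79, 13+8) = Gamma(98, 21).
Posterior mode = (α'−1)/β' = 97/21.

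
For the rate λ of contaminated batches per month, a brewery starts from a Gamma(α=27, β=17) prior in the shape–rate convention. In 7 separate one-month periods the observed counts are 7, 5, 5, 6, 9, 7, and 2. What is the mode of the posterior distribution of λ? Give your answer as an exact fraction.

67/24

Total count: 7 + 5 + 5 + 6 + 9 + 7 + 2 = 41.
Total exposure: 7 months.
Posterior: α' = 27 + 41 = 68, β' = 17 + 7 = 24.
Posterior mode = (α'−1)/β' = 67/24.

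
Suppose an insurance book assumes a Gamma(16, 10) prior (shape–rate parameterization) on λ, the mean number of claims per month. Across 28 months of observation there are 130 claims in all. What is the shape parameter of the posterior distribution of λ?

Total count 130 over total exposure 28 months.
Posterior: α' = 16 + 130 = 146, β' = 10 + 28 = 38.

146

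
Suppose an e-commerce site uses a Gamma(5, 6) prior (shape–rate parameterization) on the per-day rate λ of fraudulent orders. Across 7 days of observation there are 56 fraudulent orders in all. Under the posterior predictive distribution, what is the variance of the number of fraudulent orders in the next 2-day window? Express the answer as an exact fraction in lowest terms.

Total count 56 over total exposure 7 days.
Gamma(α, β) with Poisson data over total exposure Σt gives posterior Gamma(α+Σx, β+Σt) = Gamma(61, 13).
The posterior predictive for a window of length T is Negative Binomial with variance T·α'·(β'+T)/β'² = 2·61·15/169 = 1830/169.

1830/169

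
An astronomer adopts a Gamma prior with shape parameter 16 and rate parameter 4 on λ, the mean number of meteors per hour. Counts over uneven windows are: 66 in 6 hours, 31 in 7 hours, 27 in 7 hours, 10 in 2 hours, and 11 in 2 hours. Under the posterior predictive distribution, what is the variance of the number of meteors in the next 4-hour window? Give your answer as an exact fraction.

Total count: 66 + 31 + 27 + 10 + 11 = 145.
Total exposure: 6 + 7 + 7 + 2 + 2 = 24 hours.
Posterior: α' = 16 + 145 = 161, β' = 4 + 24 = 28.
The posterior predictive for a window of length T is Negative Binomial with variance T·α'·(β'+T)/β'² = 4·161·32/784 = 184/7.

184/7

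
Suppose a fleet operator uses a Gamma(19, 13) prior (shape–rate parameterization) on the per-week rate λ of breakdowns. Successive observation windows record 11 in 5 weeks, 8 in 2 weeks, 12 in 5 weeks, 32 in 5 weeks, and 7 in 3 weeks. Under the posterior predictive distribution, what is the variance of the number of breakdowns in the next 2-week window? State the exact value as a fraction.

6230/1089

Total count: 11 + 8 + 12 + 32 + 7 = 70.
Total exposure: 5 + 2 + 5 + 5 + 3 = 20 weeks.
Gamma(α, β) with Poisson data over total exposure Σt gives posterior Gamma(α+Σx, β+Σt) = Gamma(89, 33).
The posterior predictive for a window of length T is Negative Binomial with variance T·α'·(β'+T)/β'² = 2·89·35/1089 = 6230/1089.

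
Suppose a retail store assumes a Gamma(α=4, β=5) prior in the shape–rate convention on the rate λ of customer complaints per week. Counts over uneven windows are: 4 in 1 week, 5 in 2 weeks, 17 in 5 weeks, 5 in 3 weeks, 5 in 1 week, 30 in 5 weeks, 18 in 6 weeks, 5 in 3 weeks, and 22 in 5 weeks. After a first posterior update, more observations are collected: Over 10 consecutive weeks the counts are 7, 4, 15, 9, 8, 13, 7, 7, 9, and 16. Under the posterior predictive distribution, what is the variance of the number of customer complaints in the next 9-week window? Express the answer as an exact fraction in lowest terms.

51975/1058

Total count: 4 + 5 + 17 + 5 + 5 + 30 + 18 + 5 + 22 = 111.
Total exposure: 1 + 2 + 5 + 3 + 1 + 5 + 6 + 3 + 5 = 31 weeks.
After the first batch: Gamma(4 + 111, 5 + 31) = Gamma(115, 36).
Total count: 7 + 4 + 15 + 9 + 8 + 13 + 7 + 7 + 9 + 16 = 95.
Total exposure: 10 weeks.
After the second batch: Gamma(115 + 95, 36 + 10) = Gamma(210, 46).
The posterior predictive for a window of length T is Negative Binomial with variance T·α'·(β'+T)/β'² = 9·210·55/2116 = 51975/1058.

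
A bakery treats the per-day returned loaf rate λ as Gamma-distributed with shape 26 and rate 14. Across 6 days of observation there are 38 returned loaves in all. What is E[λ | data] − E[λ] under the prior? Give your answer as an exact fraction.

47/35

Total count 38 over total exposure 6 days.
The Gamma prior is conjugate for the Poisson rate, so λ | data ~ Gamma(26+38, 14+6) = Gamma(64, 20).
Posterior mean = 64/20 = 16/5; prior mean = 26/14 = 13/7. Difference = 16/5 − 13/7 = 47/35.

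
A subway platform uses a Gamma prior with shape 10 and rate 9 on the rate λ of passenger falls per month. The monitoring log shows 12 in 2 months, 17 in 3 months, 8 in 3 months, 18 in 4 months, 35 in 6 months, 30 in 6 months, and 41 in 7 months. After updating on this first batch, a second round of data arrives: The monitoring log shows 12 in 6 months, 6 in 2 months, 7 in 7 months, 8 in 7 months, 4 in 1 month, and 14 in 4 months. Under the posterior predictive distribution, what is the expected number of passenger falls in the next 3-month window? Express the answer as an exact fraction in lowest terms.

666/67

Total count: 12 + 17 + 8 + 18 + 35 + 30 + 41 = 161.
Total exposure: 2 + 3 + 3 + 4 + 6 + 6 + 7 = 31 months.
After the first batch: Gamma(10 + 161, 9 + 31) = Gamma(171, 40).
Total count: 12 + 6 + 7 + 8 + 4 + 14 = 51.
Total exposure: 6 + 2 + 7 + 7 + 1 + 4 = 27 months.
After the second batch: Gamma(171 + 51, 40 + 27) = Gamma(222, 67).
Predictive mean over a 3-month window = T·E[λ|data] = 3·222/67 = 666/67.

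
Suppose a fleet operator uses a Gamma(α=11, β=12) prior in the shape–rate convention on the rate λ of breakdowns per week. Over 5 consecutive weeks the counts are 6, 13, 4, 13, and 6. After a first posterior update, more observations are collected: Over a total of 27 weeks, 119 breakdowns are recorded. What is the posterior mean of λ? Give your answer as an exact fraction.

Total count: 6 + 13 + 4 + 13 + 6 = 42.
Total exposure: 5 weeks.
After the first batch: Gamma(11 + 42, 12 + 5) = Gamma(53, 17).
Total count 119 over total exposure 27 weeks.
After the second batch: Gamma(53 + 119, 17 + 27) = Gamma(172, 44).
Posterior mean = α'/β' = 172/44 = 43/11.

43/11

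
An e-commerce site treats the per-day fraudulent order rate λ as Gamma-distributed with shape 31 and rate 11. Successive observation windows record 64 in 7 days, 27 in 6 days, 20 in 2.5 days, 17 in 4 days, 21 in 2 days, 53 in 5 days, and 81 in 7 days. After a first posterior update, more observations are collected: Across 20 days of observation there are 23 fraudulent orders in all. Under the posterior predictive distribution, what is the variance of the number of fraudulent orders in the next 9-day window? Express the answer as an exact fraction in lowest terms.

99078/1849

Total count: 64 + 27 + 20 + 17 + 21 + 53 + 81 = 283.
Total exposure: 7 + 6 + 2.5 + 4 + 2 + 5 + 7 = 33.5 days.
After the first batch: Gamma(31 + 283, 11 + 33.5) = Gamma(314, 89/2).
Total count 23 over total exposure 20 days.
After the second batch: Gamma(314 + 23, 89/2 + 20) = Gamma(337, 129/2).
The posterior predictive for a window of length T is Negative Binomial with variance T·α'·(β'+T)/β'² = 9·337·(147/2)/(16641/4) = 99078/1849.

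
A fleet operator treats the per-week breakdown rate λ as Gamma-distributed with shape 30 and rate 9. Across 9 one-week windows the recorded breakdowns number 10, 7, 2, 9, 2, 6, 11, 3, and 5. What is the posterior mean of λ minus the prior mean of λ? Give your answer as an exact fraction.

25/18

Total count: 10 + 7 + 2 + 9 + 2 + 6 + 11 + 3 + 5 = 55.
Total exposure: 9 weeks.
Posterior: α' = 30 + 55 = 85, β' = 9 + 9 = 18.
Posterior mean = 85/18 = 85/18; prior mean = 30/9 = 10/3. Difference = 85/18 − 10/3 = 25/18.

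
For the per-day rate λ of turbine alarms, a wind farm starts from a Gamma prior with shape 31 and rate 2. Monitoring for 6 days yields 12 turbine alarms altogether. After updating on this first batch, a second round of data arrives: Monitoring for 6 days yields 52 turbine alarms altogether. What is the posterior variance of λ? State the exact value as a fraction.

95/196

Total count 12 over total exposure 6 days.
After the first batch: Gamma(31 + 12, 2 + 6) = Gamma(43, 8).
Total count 52 over total exposure 6 days.
After the second batch: Gamma(43 + 52, 8 + 6) = Gamma(95, 14).
Posterior variance = α'/β'² = 95/196.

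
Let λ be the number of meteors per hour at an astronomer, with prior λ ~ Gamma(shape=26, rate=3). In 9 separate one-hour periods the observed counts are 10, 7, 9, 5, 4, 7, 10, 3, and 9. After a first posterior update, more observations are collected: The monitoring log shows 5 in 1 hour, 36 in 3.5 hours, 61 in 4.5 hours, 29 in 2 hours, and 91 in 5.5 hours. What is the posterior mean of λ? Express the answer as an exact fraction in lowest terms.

Total count: 10 + 7 + 9 + 5 + 4 + 7 + 10 + 3 + 9 = 64.
Total exposure: 9 hours.
After the first batch: Gamma(26 + 64, 3 + 9) = Gamma(90, 12).
Total count: 5 + 36 + 61 + 29 + 91 = 222.
Total exposure: 1 + 3.5 + 4.5 + 2 + 5.5 = 16.5 hours.
After the second batch: Gamma(90 + 222, 12 + 16.5) = Gamma(312, 57/2).
Posterior mean = α'/β' = 312/(57/2) = 208/19.

208/19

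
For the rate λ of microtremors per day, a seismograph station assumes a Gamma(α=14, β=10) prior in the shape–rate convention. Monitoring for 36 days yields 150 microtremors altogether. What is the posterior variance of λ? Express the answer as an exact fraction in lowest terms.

41/529

Total count 150 over total exposure 36 days.
The Gamma prior is conjugate for the Poisson rate, so λ | data ~ Gamma(14+150, 10+36) = Gamma(164, 46).
Posterior variance = α'/β'² = 164/2116 = 41/529.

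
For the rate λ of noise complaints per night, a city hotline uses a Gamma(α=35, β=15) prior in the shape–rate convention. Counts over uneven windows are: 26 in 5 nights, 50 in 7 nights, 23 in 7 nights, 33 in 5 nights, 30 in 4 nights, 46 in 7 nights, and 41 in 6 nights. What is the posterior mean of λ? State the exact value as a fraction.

Total count: 26 + 50 + 23 + 33 + 30 + 46 + 41 = 249.
Total exposure: 5 + 7 + 7 + 5 + 4 + 7 + 6 = 41 nights.
The Gamma prior is conjugate for the Poisson rate, so λ | data ~ Gamma(35+249, 15+41) = Gamma(284, 56).
Posterior mean = α'/β' = 284/56 = 71/14.

71/14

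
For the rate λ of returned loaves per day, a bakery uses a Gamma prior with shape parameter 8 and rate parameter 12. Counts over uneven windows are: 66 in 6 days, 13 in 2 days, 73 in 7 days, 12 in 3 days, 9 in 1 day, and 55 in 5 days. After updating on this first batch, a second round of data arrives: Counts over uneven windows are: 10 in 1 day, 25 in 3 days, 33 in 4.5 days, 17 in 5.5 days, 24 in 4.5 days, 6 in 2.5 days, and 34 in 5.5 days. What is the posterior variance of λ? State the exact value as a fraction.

Total count: 66 + 13 + 73 + 12 + 9 + 55 = 228.
Total exposure: 6 + 2 + 7 + 3 + 1 + 5 = 24 days.
After the first batch: Gamma(8 + 228, 12 + 24) = Gamma(236, 36).
Total count: 10 + 25 + 33 + 17 + 24 + 6 + 34 = 149.
Total exposure: 1 + 3 + 4.5 + 5.5 + 4.5 + 2.5 + 5.5 = 26.5 days.
After the second batch: Gamma(236 + 149, 36 + 26.5) = Gamma(385, 125/2).
Posterior variance = α'/β'² = 385/(15625/4) = 308/3125.

308/3125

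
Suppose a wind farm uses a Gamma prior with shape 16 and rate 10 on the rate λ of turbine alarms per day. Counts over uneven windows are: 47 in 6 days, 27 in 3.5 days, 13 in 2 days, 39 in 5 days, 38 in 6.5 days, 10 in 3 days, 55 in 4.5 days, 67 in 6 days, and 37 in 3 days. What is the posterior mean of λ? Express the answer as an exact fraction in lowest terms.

Total count: 47 + 27 + 13 + 39 + 38 + 10 + 55 + 67 + 37 = 333.
Total exposure: 6 + 3.5 + 2 + 5 + 6.5 + 3 + 4.5 + 6 + 3 = 39.5 days.
Posterior: α' = 16 + 333 = 349, β' = 10 + 39.5 = 99/2.
Posterior mean = α'/β' = 349/(99/2) = 698/99.

698/99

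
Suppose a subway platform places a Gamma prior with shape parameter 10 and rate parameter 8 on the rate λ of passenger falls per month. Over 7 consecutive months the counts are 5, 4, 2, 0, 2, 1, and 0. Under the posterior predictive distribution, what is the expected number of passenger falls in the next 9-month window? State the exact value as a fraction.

72/5

Total count: 5 + 4 + 2 + 0 + 2 + 1 + 0 = 14.
Total exposure: 7 months.
Posterior: α' = 10 + 14 = 24, β' = 8 + 7 = 15.
Predictive mean over a 9-month window = T·E[λ|data] = 9·24/15 = 72/5.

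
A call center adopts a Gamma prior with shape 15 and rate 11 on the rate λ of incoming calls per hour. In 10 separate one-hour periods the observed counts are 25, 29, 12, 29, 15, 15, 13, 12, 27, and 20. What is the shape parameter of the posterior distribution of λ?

212

Total count: 25 + 29 + 12 + 29 + 15 + 15 + 13 + 12 + 27 + 20 = 197.
Total exposure: 10 hours.
Gamma(α, β) with Poisson data over total exposure Σt gives posterior Gamma(α+Σx, β+Σt) = Gamma(212, 21).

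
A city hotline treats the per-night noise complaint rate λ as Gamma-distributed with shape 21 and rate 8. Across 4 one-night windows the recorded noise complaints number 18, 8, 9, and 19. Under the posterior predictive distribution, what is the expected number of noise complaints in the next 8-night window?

Total count: 18 + 8 + 9 + 19 = 54.
Total exposure: 4 nights.
Gamma(α, β) with Poisson data over total exposure Σt gives posterior Gamma(α+Σx, β+Σt) = Gamma(75, 12).
Predictive mean over an 8-night window = T·E[λ|data] = 8·75/12 = 50.

50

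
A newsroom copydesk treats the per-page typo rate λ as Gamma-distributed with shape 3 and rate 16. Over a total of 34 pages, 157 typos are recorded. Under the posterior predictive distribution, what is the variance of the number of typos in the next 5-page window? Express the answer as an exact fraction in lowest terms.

88/5

Total count 157 over total exposure 34 pages.
The Gamma prior is conjugate for the Poisson rate, so λ | data ~ Gamma(3+157, 16+34) = Gamma(160, 50).
The posterior predictive for a window of length T is Negative Binomial with variance T·α'·(β'+T)/β'² = 5·160·55/2500 = 88/5.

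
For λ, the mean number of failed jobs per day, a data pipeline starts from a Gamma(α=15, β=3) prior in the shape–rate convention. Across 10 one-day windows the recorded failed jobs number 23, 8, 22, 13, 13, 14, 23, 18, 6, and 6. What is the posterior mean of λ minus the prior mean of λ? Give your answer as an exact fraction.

96/13

Total count: 23 + 8 + 22 + 13 + 13 + 14 + 23 + 18 + 6 + 6 = 146.
Total exposure: 10 days.
Posterior: α' = 15 + 146 = 161, β' = 3 + 10 = 13.
Posterior mean = 161/13 = 161/13; prior mean = 15/3 = 5. Difference = 161/13 − 5 = 96/13.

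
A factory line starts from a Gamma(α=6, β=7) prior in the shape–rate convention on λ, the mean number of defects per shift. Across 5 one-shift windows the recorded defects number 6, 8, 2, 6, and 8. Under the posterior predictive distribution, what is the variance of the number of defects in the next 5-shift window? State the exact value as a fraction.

85/4

Total count: 6 + 8 + 2 + 6 + 8 = 30.
Total exposure: 5 shifts.
Posterior: α' = 6 + 30 = 36, β' = 7 + 5 = 12.
The posterior predictive for a window of length T is Negative Binomial with variance T·α'·(β'+T)/β'² = 5·36·17/144 = 85/4.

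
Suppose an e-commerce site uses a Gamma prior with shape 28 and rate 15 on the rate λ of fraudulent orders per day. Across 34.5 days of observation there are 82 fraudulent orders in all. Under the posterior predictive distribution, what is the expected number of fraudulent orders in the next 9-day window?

20

Total count 82 over total exposure 34.5 days.
Gamma(α, β) with Poisson data over total exposure Σt gives posterior Gamma(α+Σx, β+Σt) = Gamma(110, 99/2).
Predictive mean over a 9-day window = T·E[λ|data] = 9·110/(99/2) = 20.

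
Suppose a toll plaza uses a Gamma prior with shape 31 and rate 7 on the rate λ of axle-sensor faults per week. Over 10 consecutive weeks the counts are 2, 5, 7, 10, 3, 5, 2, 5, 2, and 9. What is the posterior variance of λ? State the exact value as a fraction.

Total count: 2 + 5 + 7 + 10 + 3 + 5 + 2 + 5 + 2 + 9 = 50.
Total exposure: 10 weeks.
Gamma(α, β) with Poisson data over total exposure Σt gives posterior Gamma(α+Σx, β+Σt) = Gamma(81, 17).
Posterior variance = α'/β'² = 81/289.

81/289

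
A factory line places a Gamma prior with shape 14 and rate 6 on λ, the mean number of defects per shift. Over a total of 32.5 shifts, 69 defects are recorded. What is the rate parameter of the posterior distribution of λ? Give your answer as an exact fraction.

77/2

Total count 69 over total exposure 32.5 shifts.
By Gamma–Poisson conjugacy, the posterior is Gamma(α + Σx, β + Σt) = Gamma(14 + 69, 6 + 32.5) = Gamma(83, 77/2).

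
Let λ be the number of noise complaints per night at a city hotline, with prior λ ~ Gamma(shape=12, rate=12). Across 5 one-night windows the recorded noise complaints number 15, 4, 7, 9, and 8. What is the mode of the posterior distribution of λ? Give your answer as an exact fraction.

Total count: 15 + 4 + 7 + 9 + 8 = 43.
Total exposure: 5 nights.
Conjugate update: add total count to the shape and total exposure to the rate, giving Gamma(55, 17).
Posterior mode = (α'−1)/β' = 54/17.

54/17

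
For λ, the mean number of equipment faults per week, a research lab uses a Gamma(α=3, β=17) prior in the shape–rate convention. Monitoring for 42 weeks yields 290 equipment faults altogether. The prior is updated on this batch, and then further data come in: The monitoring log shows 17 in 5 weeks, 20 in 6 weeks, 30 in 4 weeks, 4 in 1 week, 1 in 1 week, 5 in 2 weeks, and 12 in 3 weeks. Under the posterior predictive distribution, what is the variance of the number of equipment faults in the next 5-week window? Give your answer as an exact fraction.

164260/6561

Total count 290 over total exposure 42 weeks.
After the first batch: Gamma(3 + 290, 17 + 42) = Gamma(293, 59).
Total count: 17 + 20 + 30 + 4 + 1 + 5 + 12 = 89.
Total exposure: 5 + 6 + 4 + 1 + 1 + 2 + 3 = 22 weeks.
After the second batch: Gamma(293 + 89, 59 + 22) = Gamma(382, 81).
The posterior predictive for a window of length T is Negative Binomial with variance T·α'·(β'+T)/β'² = 5·382·86/6561 = 164260/6561.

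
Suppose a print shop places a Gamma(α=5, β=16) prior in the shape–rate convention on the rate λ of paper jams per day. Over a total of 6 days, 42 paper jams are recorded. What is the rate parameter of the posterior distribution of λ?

22

Total count 42 over total exposure 6 days.
Posterior: α' = 5 + 42 = 47, β' = 16 + 6 = 22.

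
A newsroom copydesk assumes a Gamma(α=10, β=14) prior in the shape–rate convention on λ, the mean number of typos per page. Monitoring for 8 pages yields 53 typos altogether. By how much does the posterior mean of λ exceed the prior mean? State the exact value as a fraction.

Total count 53 over total exposure 8 pages.
Posterior: α' = 10 + 53 = 63, β' = 14 + 8 = 22.
Posterior mean = 63/22 = 63/22; prior mean = 10/14 = 5/7. Difference = 63/22 − 5/7 = 331/154.

331/154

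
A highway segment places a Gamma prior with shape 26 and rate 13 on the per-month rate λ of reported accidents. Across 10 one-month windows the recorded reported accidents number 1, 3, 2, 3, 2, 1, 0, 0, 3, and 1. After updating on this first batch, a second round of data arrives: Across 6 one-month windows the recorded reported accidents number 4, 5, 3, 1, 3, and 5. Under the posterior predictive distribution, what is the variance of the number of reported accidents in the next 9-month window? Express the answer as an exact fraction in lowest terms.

21546/841

Total count: 1 + 3 + 2 + 3 + 2 + 1 + 0 + 0 + 3 + 1 = 16.
Total exposure: 10 months.
After the first batch: Gamma(26 + 16, 13 + 10) = Gamma(42, 23).
Total count: 4 + 5 + 3 + 1 + 3 + 5 = 21.
Total exposure: 6 months.
After the second batch: Gamma(42 + 21, 23 + 6) = Gamma(63, 29).
The posterior predictive for a window of length T is Negative Binomial with variance T·α'·(β'+T)/β'² = 9·63·38/841 = 21546/841.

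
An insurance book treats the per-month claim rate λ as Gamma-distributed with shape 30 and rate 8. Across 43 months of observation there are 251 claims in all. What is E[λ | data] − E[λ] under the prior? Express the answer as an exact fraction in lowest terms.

359/204

Total count 251 over total exposure 43 months.
Conjugate update: add total count to the shape and total exposure to the rate, giving Gamma(281, 51).
Posterior mean = 281/51 = 281/51; prior mean = 30/8 = 15/4. Difference = 281/51 − 15/4 = 359/204.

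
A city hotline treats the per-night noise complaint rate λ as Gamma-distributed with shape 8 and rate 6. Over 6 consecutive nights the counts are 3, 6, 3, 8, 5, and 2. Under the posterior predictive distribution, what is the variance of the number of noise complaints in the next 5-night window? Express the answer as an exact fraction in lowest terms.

2975/144

Total count: 3 + 6 + 3 + 8 + 5 + 2 = 27.
Total exposure: 6 nights.
Posterior: α' = 8 + 27 = 35, β' = 6 + 6 = 12.
The posterior predictive for a window of length T is Negative Binomial with variance T·α'·(β'+T)/β'² = 5·35·17/144 = 2975/144.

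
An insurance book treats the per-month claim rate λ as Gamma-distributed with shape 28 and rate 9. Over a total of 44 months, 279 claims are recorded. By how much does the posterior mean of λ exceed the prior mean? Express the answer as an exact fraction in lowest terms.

1279/477

Total count 279 over total exposure 44 months.
Posterior: α' = 28 + 279 = 307, β' = 9 + 44 = 53.
Posterior mean = 307/53 = 307/53; prior mean = 28/9 = 28/9. Difference = 307/53 − 28/9 = 1279/477.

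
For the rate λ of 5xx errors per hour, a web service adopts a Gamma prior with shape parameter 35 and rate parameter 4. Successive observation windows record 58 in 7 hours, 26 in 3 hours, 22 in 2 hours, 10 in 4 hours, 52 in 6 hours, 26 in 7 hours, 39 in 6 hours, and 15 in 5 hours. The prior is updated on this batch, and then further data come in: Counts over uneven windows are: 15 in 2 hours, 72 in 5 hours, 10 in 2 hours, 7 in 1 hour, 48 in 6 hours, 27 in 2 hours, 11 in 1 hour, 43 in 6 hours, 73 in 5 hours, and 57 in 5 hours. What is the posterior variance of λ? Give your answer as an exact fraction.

Total count: 58 + 26 + 22 + 10 + 52 + 26 + 39 + 15 = 248.
Total exposure: 7 + 3 + 2 + 4 + 6 + 7 + 6 + 5 = 40 hours.
After the first batch: Gamma(35 + 248, 4 + 40) = Gamma(283, 44).
Total count: 15 + 72 + 10 + 7 + 48 + 27 + 11 + 43 + 73 + 57 = 363.
Total exposure: 2 + 5 + 2 + 1 + 6 + 2 + 1 + 6 + 5 + 5 = 35 hours.
After the second batch: Gamma(283 + 363, 44 + 35) = Gamma(646, 79).
Posterior variance = α'/β'² = 646/6241.

646/6241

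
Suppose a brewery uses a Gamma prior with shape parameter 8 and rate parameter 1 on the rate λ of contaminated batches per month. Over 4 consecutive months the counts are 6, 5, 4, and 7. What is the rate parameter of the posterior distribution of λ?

5

Total count: 6 + 5 + 4 + 7 = 22.
Total exposure: 4 months.
Gamma(α, β) with Poisson data over total exposure Σt gives posterior Gamma(α+Σx, β+Σt) = Gamma(30, 5).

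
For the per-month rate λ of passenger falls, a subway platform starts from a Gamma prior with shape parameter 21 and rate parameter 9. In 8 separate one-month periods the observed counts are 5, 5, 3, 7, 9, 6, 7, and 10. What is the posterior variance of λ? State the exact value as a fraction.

Total count: 5 + 5 + 3 + 7 + 9 + 6 + 7 + 10 = 52.
Total exposure: 8 months.
Posterior: α' = 21 + 52 = 73, β' = 9 + 8 = 17.
Posterior variance = α'/β'² = 73/289.

73/289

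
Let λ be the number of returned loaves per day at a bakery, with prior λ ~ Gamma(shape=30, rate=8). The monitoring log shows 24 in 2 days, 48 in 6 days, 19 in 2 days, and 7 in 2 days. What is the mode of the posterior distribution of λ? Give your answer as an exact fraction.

Total count: 24 + 48 + 19 + 7 = 98.
Total exposure: 2 + 6 + 2 + 2 = 12 days.
Posterior: α' = 30 + 98 = 128, β' = 8 + 12 = 20.
Posterior mode = (α'−1)/β' = 127/20.

127/20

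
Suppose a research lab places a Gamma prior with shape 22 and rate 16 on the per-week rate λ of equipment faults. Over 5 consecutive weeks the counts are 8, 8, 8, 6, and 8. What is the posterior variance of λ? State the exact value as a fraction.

Total count: 8 + 8 + 8 + 6 + 8 = 38.
Total exposure: 5 weeks.
Posterior: α' = 22 + 38 = 60, β' = 16 + 5 = 21.
Posterior variance = α'/β'² = 60/441 = 20/147.

20/147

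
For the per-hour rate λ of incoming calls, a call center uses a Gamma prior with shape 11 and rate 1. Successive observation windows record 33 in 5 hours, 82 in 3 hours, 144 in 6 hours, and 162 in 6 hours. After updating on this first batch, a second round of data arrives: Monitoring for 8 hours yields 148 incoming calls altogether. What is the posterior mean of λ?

20

Total count: 33 + 82 + 144 + 162 = 421.
Total exposure: 5 + 3 + 6 + 6 = 20 hours.
After the first batch: Gamma(11 + 421, 1 + 20) = Gamma(432, 21).
Total count 148 over total exposure 8 hours.
After the second batch: Gamma(432 + 148, 21 + 8) = Gamma(580, 29).
Posterior mean = α'/β' = 580/29 = 20.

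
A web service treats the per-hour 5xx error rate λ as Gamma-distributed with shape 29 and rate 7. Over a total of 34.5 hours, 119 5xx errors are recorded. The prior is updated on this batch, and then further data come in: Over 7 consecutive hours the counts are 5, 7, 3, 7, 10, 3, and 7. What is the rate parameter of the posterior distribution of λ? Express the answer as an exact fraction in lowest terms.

97/2

Total count 119 over total exposure 34.5 hours.
After the first batch: Gamma(29 + 119, 7 + 34.5) = Gamma(148, 83/2).
Total count: 5 + 7 + 3 + 7 + 10 + 3 + 7 = 42.
Total exposure: 7 hours.
After the second batch: Gamma(148 + 42, 83/2 + 7) = Gamma(190, 97/2).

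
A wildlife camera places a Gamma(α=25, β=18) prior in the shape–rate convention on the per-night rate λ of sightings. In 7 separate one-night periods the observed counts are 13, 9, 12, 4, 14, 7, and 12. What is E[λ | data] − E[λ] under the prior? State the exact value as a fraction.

1103/450

Total count: 13 + 9 + 12 + 4 + 14 + 7 + 12 = 71.
Total exposure: 7 nights.
The Gamma prior is conjugate for the Poisson rate, so λ | data ~ Gamma(25+71, 18+7) = Gamma(96, 25).
Posterior mean = 96/25 = 96/25; prior mean = 25/18 = 25/18. Difference = 96/25 − 25/18 = 1103/450.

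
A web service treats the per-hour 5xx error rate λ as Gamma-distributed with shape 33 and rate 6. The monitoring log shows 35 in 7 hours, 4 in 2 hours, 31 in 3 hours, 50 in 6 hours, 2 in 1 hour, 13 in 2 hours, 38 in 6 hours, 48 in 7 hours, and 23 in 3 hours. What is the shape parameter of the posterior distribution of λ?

277

Total count: 35 + 4 + 31 + 50 + 2 + 13 + 38 + 48 + 23 = 244.
Total exposure: 7 + 2 + 3 + 6 + 1 + 2 + 6 + 7 + 3 = 37 hours.
By Gamma–Poisson conjugacy, the posterior is Gamma(α + Σx, β + Σt) = Gamma(33 + 244, 6 + 37) = Gamma(277, 43).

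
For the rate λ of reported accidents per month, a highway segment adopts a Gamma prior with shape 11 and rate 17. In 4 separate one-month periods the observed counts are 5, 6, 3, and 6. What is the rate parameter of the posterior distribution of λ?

Total count: 5 + 6 + 3 + 6 = 20.
Total exposure: 4 months.
Gamma(α, β) with Poisson data over total exposure Σt gives posterior Gamma(α+Σx, β+Σt) = Gamma(31, 21).

21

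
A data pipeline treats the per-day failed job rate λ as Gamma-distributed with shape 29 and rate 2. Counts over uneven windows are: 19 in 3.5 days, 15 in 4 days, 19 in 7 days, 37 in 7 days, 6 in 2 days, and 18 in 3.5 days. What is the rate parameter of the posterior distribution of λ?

29

Total count: 19 + 15 + 19 + 37 + 6 + 18 = 114.
Total exposure: 3.5 + 4 + 7 + 7 + 2 + 3.5 = 27 days.
Posterior: α' = 29 + 114 = 143, β' = 2 + 27 = 29.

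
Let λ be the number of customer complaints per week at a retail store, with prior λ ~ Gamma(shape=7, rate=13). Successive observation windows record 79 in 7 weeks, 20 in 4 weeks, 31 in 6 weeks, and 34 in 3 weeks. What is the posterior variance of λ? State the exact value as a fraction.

Total count: 79 + 20 + 31 + 34 = 164.
Total exposure: 7 + 4 + 6 + 3 = 20 weeks.
The Gamma prior is conjugate for the Poisson rate, so λ | data ~ Gamma(7+164, 13+20) = Gamma(171, 33).
Posterior variance = α'/β'² = 171/1089 = 19/121.

19/121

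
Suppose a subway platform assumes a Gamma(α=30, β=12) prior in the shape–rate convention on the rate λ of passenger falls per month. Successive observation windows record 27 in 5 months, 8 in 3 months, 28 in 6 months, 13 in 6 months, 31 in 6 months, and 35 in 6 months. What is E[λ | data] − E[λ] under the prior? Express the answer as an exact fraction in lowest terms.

Total count: 27 + 8 + 28 + 13 + 31 + 35 = 142.
Total exposure: 5 + 3 + 6 + 6 + 6 + 6 = 32 months.
By Gamma–Poisson conjugacy, the posterior is Gamma(α + Σx, β + Σt) = Gamma(30 + 142, 12 + 32) = Gamma(172, 44).
Posterior mean = 172/44 = 43/11; prior mean = 30/12 = 5/2. Difference = 43/11 − 5/2 = 31/22.

31/22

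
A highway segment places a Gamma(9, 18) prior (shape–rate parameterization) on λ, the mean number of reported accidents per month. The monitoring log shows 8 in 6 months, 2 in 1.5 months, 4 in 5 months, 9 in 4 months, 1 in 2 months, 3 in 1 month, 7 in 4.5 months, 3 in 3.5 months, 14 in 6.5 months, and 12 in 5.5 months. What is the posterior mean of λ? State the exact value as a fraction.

144/115

Total count: 8 + 2 + 4 + 9 + 1 + 3 + 7 + 3 + 14 + 12 = 63.
Total exposure: 6 + 1.5 + 5 + 4 + 2 + 1 + 4.5 + 3.5 + 6.5 + 5.5 = 39.5 months.
Conjugate update: add total count to the shape and total exposure to the rate, giving Gamma(72, 115/2).
Posterior mean = α'/β' = 72/(115/2) = 144/115.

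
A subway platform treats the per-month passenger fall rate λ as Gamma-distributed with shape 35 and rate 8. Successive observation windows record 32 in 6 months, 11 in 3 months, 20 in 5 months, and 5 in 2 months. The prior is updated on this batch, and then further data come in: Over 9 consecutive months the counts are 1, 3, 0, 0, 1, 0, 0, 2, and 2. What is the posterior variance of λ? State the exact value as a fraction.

112/1089

Total count: 32 + 11 + 20 + 5 = 68.
Total exposure: 6 + 3 + 5 + 2 = 16 months.
After the first batch: Gamma(35 + 68, 8 + 16) = Gamma(103, 24).
Total count: 1 + 3 + 0 + 0 + 1 + 0 + 0 + 2 + 2 = 9.
Total exposure: 9 months.
After the second batch: Gamma(103 + 9, 24 + 9) = Gamma(112, 33).
Posterior variance = α'/β'² = 112/1089.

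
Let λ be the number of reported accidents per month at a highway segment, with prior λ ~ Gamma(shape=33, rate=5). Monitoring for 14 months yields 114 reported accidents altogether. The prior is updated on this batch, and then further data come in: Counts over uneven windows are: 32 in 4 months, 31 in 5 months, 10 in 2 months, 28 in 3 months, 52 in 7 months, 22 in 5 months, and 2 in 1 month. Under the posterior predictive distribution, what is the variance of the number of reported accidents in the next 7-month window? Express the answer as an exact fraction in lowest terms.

Total count 114 over total exposure 14 months.
After the first batch: Gamma(33 + 114, 5 + 14) = Gamma(147, 19).
Total count: 32 + 31 + 10 + 28 + 52 + 22 + 2 = 177.
Total exposure: 4 + 5 + 2 + 3 + 7 + 5 + 1 = 27 months.
After the second batch: Gamma(147 + 177, 19 + 27) = Gamma(324, 46).
The posterior predictive for a window of length T is Negative Binomial with variance T·α'·(β'+T)/β'² = 7·324·53/2116 = 30051/529.

30051/529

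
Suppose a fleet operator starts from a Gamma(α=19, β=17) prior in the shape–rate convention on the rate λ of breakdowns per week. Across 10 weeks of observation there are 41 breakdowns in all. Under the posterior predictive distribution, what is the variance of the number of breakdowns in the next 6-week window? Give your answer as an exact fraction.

440/27

Total count 41 over total exposure 10 weeks.
Conjugate update: add total count to the shape and total exposure to the rate, giving Gamma(60, 27).
The posterior predictive for a window of length T is Negative Binomial with variance T·α'·(β'+T)/β'² = 6·60·33/729 = 440/27.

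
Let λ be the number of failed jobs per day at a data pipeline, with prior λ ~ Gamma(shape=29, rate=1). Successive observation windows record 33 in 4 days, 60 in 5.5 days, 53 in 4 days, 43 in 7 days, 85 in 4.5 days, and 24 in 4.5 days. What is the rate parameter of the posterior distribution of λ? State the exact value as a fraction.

61/2

Total count: 33 + 60 + 53 + 43 + 85 + 24 = 298.
Total exposure: 4 + 5.5 + 4 + 7 + 4.5 + 4.5 = 29.5 days.
Conjugate update: add total count to the shape and total exposure to the rate, giving Gamma(327, 61/2).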